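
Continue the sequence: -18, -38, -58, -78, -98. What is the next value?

Differences: -38 - -18 = -20
This is an arithmetic sequence with common difference d = -20.
Next term = -98 + -20 = -118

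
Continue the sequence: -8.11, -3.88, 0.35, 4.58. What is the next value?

Differences: -3.88 - -8.11 = 4.23
This is an arithmetic sequence with common difference d = 4.23.
Next term = 4.58 + 4.23 = 8.81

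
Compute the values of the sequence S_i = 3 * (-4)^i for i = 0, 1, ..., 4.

This is a geometric sequence.
i=0: S_0 = 3 * (-4)^0 = 3
i=1: S_1 = 3 * (-4)^1 = -12
i=2: S_2 = 3 * (-4)^2 = 48
i=3: S_3 = 3 * (-4)^3 = -192
i=4: S_4 = 3 * (-4)^4 = 768
The first 5 terms are: [3, -12, 48, -192, 768]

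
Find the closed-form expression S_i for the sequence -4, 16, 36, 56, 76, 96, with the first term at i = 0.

Check differences: 16 - -4 = 20
36 - 16 = 20
Common difference d = 20.
First term a = -4.
Formula: S_i = -4 + 20*i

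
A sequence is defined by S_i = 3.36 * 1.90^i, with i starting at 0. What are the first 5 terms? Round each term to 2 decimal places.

This is a geometric sequence.
i=0: S_0 = 3.36 * 1.9^0 = 3.36
i=1: S_1 = 3.36 * 1.9^1 ≈ 6.38
i=2: S_2 = 3.36 * 1.9^2 ≈ 12.13
i=3: S_3 = 3.36 * 1.9^3 ≈ 23.05
i=4: S_4 = 3.36 * 1.9^4 ≈ 43.79
The first 5 terms are: [3.36, 6.38, 12.13, 23.05, 43.79]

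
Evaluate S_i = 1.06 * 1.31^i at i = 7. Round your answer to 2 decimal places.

S_7 = 1.06 * 1.31^7 ≈ 1.06 * 6.6206 ≈ 7.02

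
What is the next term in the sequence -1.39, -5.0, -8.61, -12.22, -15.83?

Differences: -5.0 - -1.39 = -3.61
This is an arithmetic sequence with common difference d = -3.61.
Next term = -15.83 + -3.61 = -19.44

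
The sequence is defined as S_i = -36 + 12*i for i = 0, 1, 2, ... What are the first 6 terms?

This is an arithmetic sequence.
i=0: S_0 = -36 + 12*0 = -36
i=1: S_1 = -36 + 12*1 = -24
i=2: S_2 = -36 + 12*2 = -12
i=3: S_3 = -36 + 12*3 = 0
i=4: S_4 = -36 + 12*4 = 12
i=5: S_5 = -36 + 12*5 = 24
The first 6 terms are: [-36, -24, -12, 0, 12, 24]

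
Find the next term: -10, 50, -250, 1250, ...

Ratios: 50 / -10 = -5.0
This is a geometric sequence with common ratio r = -5.
Next term = 1250 * -5 = -6250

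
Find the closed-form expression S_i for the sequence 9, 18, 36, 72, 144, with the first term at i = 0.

Check ratios: 18 / 9 = 2.0
Common ratio r = 2.
First term a = 9.
Formula: S_i = 9 * 2^i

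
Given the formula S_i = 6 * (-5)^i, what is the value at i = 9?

S_9 = 6 * (-5)^9 = 6 * -1953125 = -11718750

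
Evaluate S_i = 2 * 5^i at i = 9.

S_9 = 2 * 5^9 = 2 * 1953125 = 3906250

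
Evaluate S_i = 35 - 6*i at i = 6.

S_6 = 35 + -6*6 = 35 + -36 = -1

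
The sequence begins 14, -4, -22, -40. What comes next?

Differences: -4 - 14 = -18
This is an arithmetic sequence with common difference d = -18.
Next term = -40 + -18 = -58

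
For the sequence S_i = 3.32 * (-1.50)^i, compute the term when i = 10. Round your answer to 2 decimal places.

S_10 = 3.32 * (-1.5)^10 ≈ 3.32 * 57.665 ≈ 191.45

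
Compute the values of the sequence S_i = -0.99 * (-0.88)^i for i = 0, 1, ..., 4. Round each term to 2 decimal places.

This is a geometric sequence.
i=0: S_0 = -0.99 * (-0.88)^0 = -0.99
i=1: S_1 = -0.99 * (-0.88)^1 ≈ 0.87
i=2: S_2 = -0.99 * (-0.88)^2 ≈ -0.77
i=3: S_3 = -0.99 * (-0.88)^3 ≈ 0.67
i=4: S_4 = -0.99 * (-0.88)^4 ≈ -0.59
The first 5 terms are: [-0.99, 0.87, -0.77, 0.67, -0.59]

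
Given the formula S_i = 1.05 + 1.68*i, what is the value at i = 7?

S_7 = 1.05 + 1.68*7 = 1.05 + 11.76 = 12.81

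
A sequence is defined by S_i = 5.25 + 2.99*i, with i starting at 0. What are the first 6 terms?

This is an arithmetic sequence.
i=0: S_0 = 5.25 + 2.99*0 = 5.25
i=1: S_1 = 5.25 + 2.99*1 = 8.24
i=2: S_2 = 5.25 + 2.99*2 = 11.23
i=3: S_3 = 5.25 + 2.99*3 = 14.22
i=4: S_4 = 5.25 + 2.99*4 = 17.21
i=5: S_5 = 5.25 + 2.99*5 = 20.2
The first 6 terms are: [5.25, 8.24, 11.23, 14.22, 17.21, 20.2]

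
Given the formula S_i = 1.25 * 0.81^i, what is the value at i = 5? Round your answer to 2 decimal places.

S_5 = 1.25 * 0.81^5 ≈ 1.25 * 0.3487 ≈ 0.44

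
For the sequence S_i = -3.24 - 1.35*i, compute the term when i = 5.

S_5 = -3.24 + -1.35*5 = -3.24 + -6.75 = -9.99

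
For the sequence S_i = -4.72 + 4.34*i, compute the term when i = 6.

S_6 = -4.72 + 4.34*6 = -4.72 + 26.04 = 21.32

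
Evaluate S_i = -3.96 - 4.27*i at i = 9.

S_9 = -3.96 + -4.27*9 = -3.96 + -38.43 = -42.39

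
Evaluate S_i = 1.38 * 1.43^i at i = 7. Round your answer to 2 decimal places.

S_7 = 1.38 * 1.43^7 ≈ 1.38 * 12.2279 ≈ 16.87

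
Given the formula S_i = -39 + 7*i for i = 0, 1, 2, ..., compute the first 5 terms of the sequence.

This is an arithmetic sequence.
i=0: S_0 = -39 + 7*0 = -39
i=1: S_1 = -39 + 7*1 = -32
i=2: S_2 = -39 + 7*2 = -25
i=3: S_3 = -39 + 7*3 = -18
i=4: S_4 = -39 + 7*4 = -11
The first 5 terms are: [-39, -32, -25, -18, -11]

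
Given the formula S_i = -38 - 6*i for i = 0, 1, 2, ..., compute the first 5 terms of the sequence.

This is an arithmetic sequence.
i=0: S_0 = -38 + -6*0 = -38
i=1: S_1 = -38 + -6*1 = -44
i=2: S_2 = -38 + -6*2 = -50
i=3: S_3 = -38 + -6*3 = -56
i=4: S_4 = -38 + -6*4 = -62
The first 5 terms are: [-38, -44, -50, -56, -62]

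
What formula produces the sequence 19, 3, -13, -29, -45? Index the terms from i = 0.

Check differences: 3 - 19 = -16
-13 - 3 = -16
Common difference d = -16.
First term a = 19.
Formula: S_i = 19 - 16*i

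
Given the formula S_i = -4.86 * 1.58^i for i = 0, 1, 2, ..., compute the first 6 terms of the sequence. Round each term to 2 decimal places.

This is a geometric sequence.
i=0: S_0 = -4.86 * 1.58^0 = -4.86
i=1: S_1 = -4.86 * 1.58^1 ≈ -7.68
i=2: S_2 = -4.86 * 1.58^2 ≈ -12.13
i=3: S_3 = -4.86 * 1.58^3 ≈ -19.17
i=4: S_4 = -4.86 * 1.58^4 ≈ -30.29
i=5: S_5 = -4.86 * 1.58^5 ≈ -47.85
The first 6 terms are: [-4.86, -7.68, -12.13, -19.17, -30.29, -47.85]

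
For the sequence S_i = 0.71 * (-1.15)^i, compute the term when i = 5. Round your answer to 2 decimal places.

S_5 = 0.71 * (-1.15)^5 ≈ 0.71 * -2.0114 ≈ -1.43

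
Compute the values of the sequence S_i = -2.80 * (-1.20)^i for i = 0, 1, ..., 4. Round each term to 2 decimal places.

This is a geometric sequence.
i=0: S_0 = -2.8 * (-1.2)^0 = -2.8
i=1: S_1 = -2.8 * (-1.2)^1 = 3.36
i=2: S_2 = -2.8 * (-1.2)^2 ≈ -4.03
i=3: S_3 = -2.8 * (-1.2)^3 ≈ 4.84
i=4: S_4 = -2.8 * (-1.2)^4 ≈ -5.81
The first 5 terms are: [-2.8, 3.36, -4.03, 4.84, -5.81]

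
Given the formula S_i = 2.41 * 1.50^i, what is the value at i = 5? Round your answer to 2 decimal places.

S_5 = 2.41 * 1.5^5 ≈ 2.41 * 7.5938 ≈ 18.3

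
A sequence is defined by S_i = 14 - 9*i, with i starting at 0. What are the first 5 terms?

This is an arithmetic sequence.
i=0: S_0 = 14 + -9*0 = 14
i=1: S_1 = 14 + -9*1 = 5
i=2: S_2 = 14 + -9*2 = -4
i=3: S_3 = 14 + -9*3 = -13
i=4: S_4 = 14 + -9*4 = -22
The first 5 terms are: [14, 5, -4, -13, -22]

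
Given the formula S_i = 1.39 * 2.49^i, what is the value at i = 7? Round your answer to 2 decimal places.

S_7 = 1.39 * 2.49^7 ≈ 1.39 * 593.4654 ≈ 824.92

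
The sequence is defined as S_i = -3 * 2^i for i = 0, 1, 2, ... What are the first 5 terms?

This is a geometric sequence.
i=0: S_0 = -3 * 2^0 = -3
i=1: S_1 = -3 * 2^1 = -6
i=2: S_2 = -3 * 2^2 = -12
i=3: S_3 = -3 * 2^3 = -24
i=4: S_4 = -3 * 2^4 = -48
The first 5 terms are: [-3, -6, -12, -24, -48]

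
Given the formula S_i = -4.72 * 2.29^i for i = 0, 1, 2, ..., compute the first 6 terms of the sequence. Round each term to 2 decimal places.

This is a geometric sequence.
i=0: S_0 = -4.72 * 2.29^0 = -4.72
i=1: S_1 = -4.72 * 2.29^1 ≈ -10.81
i=2: S_2 = -4.72 * 2.29^2 ≈ -24.75
i=3: S_3 = -4.72 * 2.29^3 ≈ -56.68
i=4: S_4 = -4.72 * 2.29^4 ≈ -129.8
i=5: S_5 = -4.72 * 2.29^5 ≈ -297.25
The first 6 terms are: [-4.72, -10.81, -24.75, -56.68, -129.8, -297.25]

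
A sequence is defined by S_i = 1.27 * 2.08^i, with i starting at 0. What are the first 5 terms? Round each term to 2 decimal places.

This is a geometric sequence.
i=0: S_0 = 1.27 * 2.08^0 = 1.27
i=1: S_1 = 1.27 * 2.08^1 ≈ 2.64
i=2: S_2 = 1.27 * 2.08^2 ≈ 5.49
i=3: S_3 = 1.27 * 2.08^3 ≈ 11.43
i=4: S_4 = 1.27 * 2.08^4 ≈ 23.77
The first 5 terms are: [1.27, 2.64, 5.49, 11.43, 23.77]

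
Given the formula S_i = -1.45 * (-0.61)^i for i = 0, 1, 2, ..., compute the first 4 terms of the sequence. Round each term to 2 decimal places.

This is a geometric sequence.
i=0: S_0 = -1.45 * (-0.61)^0 = -1.45
i=1: S_1 = -1.45 * (-0.61)^1 ≈ 0.88
i=2: S_2 = -1.45 * (-0.61)^2 ≈ -0.54
i=3: S_3 = -1.45 * (-0.61)^3 ≈ 0.33
The first 4 terms are: [-1.45, 0.88, -0.54, 0.33]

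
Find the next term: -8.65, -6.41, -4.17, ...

Differences: -6.41 - -8.65 = 2.24
This is an arithmetic sequence with common difference d = 2.24.
Next term = -4.17 + 2.24 = -1.93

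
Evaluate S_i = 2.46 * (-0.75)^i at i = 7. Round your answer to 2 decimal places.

S_7 = 2.46 * (-0.75)^7 ≈ 2.46 * -0.1335 ≈ -0.33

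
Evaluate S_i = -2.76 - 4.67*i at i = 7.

S_7 = -2.76 + -4.67*7 = -2.76 + -32.69 = -35.45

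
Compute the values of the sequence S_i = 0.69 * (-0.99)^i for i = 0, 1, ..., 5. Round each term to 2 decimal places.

This is a geometric sequence.
i=0: S_0 = 0.69 * (-0.99)^0 = 0.69
i=1: S_1 = 0.69 * (-0.99)^1 ≈ -0.68
i=2: S_2 = 0.69 * (-0.99)^2 ≈ 0.68
i=3: S_3 = 0.69 * (-0.99)^3 ≈ -0.67
i=4: S_4 = 0.69 * (-0.99)^4 ≈ 0.66
i=5: S_5 = 0.69 * (-0.99)^5 ≈ -0.66
The first 6 terms are: [0.69, -0.68, 0.68, -0.67, 0.66, -0.66]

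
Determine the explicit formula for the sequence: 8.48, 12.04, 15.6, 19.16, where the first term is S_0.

Check differences: 12.04 - 8.48 = 3.56
15.6 - 12.04 = 3.56
Common difference d = 3.56.
First term a = 8.48.
Formula: S_i = 8.48 + 3.56*i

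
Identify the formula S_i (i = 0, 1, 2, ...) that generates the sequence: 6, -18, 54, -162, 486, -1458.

Check ratios: -18 / 6 = -3.0
Common ratio r = -3.
First term a = 6.
Formula: S_i = 6 * (-3)^i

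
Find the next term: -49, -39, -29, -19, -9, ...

Differences: -39 - -49 = 10
This is an arithmetic sequence with common difference d = 10.
Next term = -9 + 10 = 1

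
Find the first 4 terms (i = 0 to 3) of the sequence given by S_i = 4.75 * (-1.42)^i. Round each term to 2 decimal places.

This is a geometric sequence.
i=0: S_0 = 4.75 * (-1.42)^0 = 4.75
i=1: S_1 = 4.75 * (-1.42)^1 ≈ -6.75
i=2: S_2 = 4.75 * (-1.42)^2 ≈ 9.58
i=3: S_3 = 4.75 * (-1.42)^3 ≈ -13.6
The first 4 terms are: [4.75, -6.75, 9.58, -13.6]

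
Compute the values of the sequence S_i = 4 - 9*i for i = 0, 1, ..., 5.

This is an arithmetic sequence.
i=0: S_0 = 4 + -9*0 = 4
i=1: S_1 = 4 + -9*1 = -5
i=2: S_2 = 4 + -9*2 = -14
i=3: S_3 = 4 + -9*3 = -23
i=4: S_4 = 4 + -9*4 = -32
i=5: S_5 = 4 + -9*5 = -41
The first 6 terms are: [4, -5, -14, -23, -32, -41]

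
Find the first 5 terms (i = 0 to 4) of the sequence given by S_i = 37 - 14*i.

This is an arithmetic sequence.
i=0: S_0 = 37 + -14*0 = 37
i=1: S_1 = 37 + -14*1 = 23
i=2: S_2 = 37 + -14*2 = 9
i=3: S_3 = 37 + -14*3 = -5
i=4: S_4 = 37 + -14*4 = -19
The first 5 terms are: [37, 23, 9, -5, -19]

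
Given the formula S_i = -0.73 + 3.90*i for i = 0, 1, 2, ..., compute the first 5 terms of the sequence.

This is an arithmetic sequence.
i=0: S_0 = -0.73 + 3.9*0 = -0.73
i=1: S_1 = -0.73 + 3.9*1 = 3.17
i=2: S_2 = -0.73 + 3.9*2 = 7.07
i=3: S_3 = -0.73 + 3.9*3 = 10.97
i=4: S_4 = -0.73 + 3.9*4 = 14.87
The first 5 terms are: [-0.73, 3.17, 7.07, 10.97, 14.87]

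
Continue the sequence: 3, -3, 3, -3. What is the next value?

Ratios: -3 / 3 = -1.0
This is a geometric sequence with common ratio r = -1.
Next term = -3 * -1 = 3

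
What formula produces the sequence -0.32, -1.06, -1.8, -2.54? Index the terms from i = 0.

Check differences: -1.06 - -0.32 = -0.74
-1.8 - -1.06 = -0.74
Common difference d = -0.74.
First term a = -0.32.
Formula: S_i = -0.32 - 0.74*i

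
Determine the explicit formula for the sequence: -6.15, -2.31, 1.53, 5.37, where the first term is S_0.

Check differences: -2.31 - -6.15 = 3.84
1.53 - -2.31 = 3.84
Common difference d = 3.84.
First term a = -6.15.
Formula: S_i = -6.15 + 3.84*i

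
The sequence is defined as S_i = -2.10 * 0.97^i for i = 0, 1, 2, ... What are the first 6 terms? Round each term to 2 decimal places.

This is a geometric sequence.
i=0: S_0 = -2.1 * 0.97^0 = -2.1
i=1: S_1 = -2.1 * 0.97^1 ≈ -2.04
i=2: S_2 = -2.1 * 0.97^2 ≈ -1.98
i=3: S_3 = -2.1 * 0.97^3 ≈ -1.92
i=4: S_4 = -2.1 * 0.97^4 ≈ -1.86
i=5: S_5 = -2.1 * 0.97^5 ≈ -1.8
The first 6 terms are: [-2.1, -2.04, -1.98, -1.92, -1.86, -1.8]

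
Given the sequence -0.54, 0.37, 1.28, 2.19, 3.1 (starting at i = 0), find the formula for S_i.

Check differences: 0.37 - -0.54 = 0.91
1.28 - 0.37 = 0.91
Common difference d = 0.91.
First term a = -0.54.
Formula: S_i = -0.54 + 0.91*i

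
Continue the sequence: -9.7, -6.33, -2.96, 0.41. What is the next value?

Differences: -6.33 - -9.7 = 3.37
This is an arithmetic sequence with common difference d = 3.37.
Next term = 0.41 + 3.37 = 3.78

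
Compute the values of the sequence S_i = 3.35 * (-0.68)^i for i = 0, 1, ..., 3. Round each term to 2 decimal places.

This is a geometric sequence.
i=0: S_0 = 3.35 * (-0.68)^0 = 3.35
i=1: S_1 = 3.35 * (-0.68)^1 ≈ -2.28
i=2: S_2 = 3.35 * (-0.68)^2 ≈ 1.55
i=3: S_3 = 3.35 * (-0.68)^3 ≈ -1.05
The first 4 terms are: [3.35, -2.28, 1.55, -1.05]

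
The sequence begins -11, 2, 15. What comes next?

Differences: 2 - -11 = 13
This is an arithmetic sequence with common difference d = 13.
Next term = 15 + 13 = 28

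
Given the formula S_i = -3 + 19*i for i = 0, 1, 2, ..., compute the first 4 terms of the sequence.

This is an arithmetic sequence.
i=0: S_0 = -3 + 19*0 = -3
i=1: S_1 = -3 + 19*1 = 16
i=2: S_2 = -3 + 19*2 = 35
i=3: S_3 = -3 + 19*3 = 54
The first 4 terms are: [-3, 16, 35, 54]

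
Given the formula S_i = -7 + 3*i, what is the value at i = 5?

S_5 = -7 + 3*5 = -7 + 15 = 8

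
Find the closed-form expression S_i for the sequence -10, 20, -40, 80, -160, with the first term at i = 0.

Check ratios: 20 / -10 = -2.0
Common ratio r = -2.
First term a = -10.
Formula: S_i = -10 * (-2)^i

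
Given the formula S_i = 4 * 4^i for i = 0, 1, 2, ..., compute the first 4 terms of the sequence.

This is a geometric sequence.
i=0: S_0 = 4 * 4^0 = 4
i=1: S_1 = 4 * 4^1 = 16
i=2: S_2 = 4 * 4^2 = 64
i=3: S_3 = 4 * 4^3 = 256
The first 4 terms are: [4, 16, 64, 256]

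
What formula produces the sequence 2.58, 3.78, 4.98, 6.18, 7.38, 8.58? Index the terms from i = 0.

Check differences: 3.78 - 2.58 = 1.2
4.98 - 3.78 = 1.2
Common difference d = 1.2.
First term a = 2.58.
Formula: S_i = 2.58 + 1.20*i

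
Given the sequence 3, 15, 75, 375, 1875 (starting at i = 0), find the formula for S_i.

Check ratios: 15 / 3 = 5.0
Common ratio r = 5.
First term a = 3.
Formula: S_i = 3 * 5^i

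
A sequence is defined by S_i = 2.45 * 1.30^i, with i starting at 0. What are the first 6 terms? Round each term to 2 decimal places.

This is a geometric sequence.
i=0: S_0 = 2.45 * 1.3^0 = 2.45
i=1: S_1 = 2.45 * 1.3^1 ≈ 3.19
i=2: S_2 = 2.45 * 1.3^2 ≈ 4.14
i=3: S_3 = 2.45 * 1.3^3 ≈ 5.38
i=4: S_4 = 2.45 * 1.3^4 ≈ 7.0
i=5: S_5 = 2.45 * 1.3^5 ≈ 9.1
The first 6 terms are: [2.45, 3.19, 4.14, 5.38, 7.0, 9.1]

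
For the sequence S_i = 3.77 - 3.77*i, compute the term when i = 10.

S_10 = 3.77 + -3.77*10 = 3.77 + -37.7 = -33.93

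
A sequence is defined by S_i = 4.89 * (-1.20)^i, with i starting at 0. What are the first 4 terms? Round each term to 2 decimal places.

This is a geometric sequence.
i=0: S_0 = 4.89 * (-1.2)^0 = 4.89
i=1: S_1 = 4.89 * (-1.2)^1 ≈ -5.87
i=2: S_2 = 4.89 * (-1.2)^2 ≈ 7.04
i=3: S_3 = 4.89 * (-1.2)^3 ≈ -8.45
The first 4 terms are: [4.89, -5.87, 7.04, -8.45]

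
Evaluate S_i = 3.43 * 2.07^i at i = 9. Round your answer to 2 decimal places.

S_9 = 3.43 * 2.07^9 ≈ 3.43 * 697.8034 ≈ 2393.47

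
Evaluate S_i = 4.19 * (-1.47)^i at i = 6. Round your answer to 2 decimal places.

S_6 = 4.19 * (-1.47)^6 ≈ 4.19 * 10.0903 ≈ 42.28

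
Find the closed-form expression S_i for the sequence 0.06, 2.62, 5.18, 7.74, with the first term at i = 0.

Check differences: 2.62 - 0.06 = 2.56
5.18 - 2.62 = 2.56
Common difference d = 2.56.
First term a = 0.06.
Formula: S_i = 0.06 + 2.56*i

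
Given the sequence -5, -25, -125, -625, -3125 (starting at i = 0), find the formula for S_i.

Check ratios: -25 / -5 = 5.0
Common ratio r = 5.
First term a = -5.
Formula: S_i = -5 * 5^i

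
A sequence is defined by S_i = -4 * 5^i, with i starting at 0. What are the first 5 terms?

This is a geometric sequence.
i=0: S_0 = -4 * 5^0 = -4
i=1: S_1 = -4 * 5^1 = -20
i=2: S_2 = -4 * 5^2 = -100
i=3: S_3 = -4 * 5^3 = -500
i=4: S_4 = -4 * 5^4 = -2500
The first 5 terms are: [-4, -20, -100, -500, -2500]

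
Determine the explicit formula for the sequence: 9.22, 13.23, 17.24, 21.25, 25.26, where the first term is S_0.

Check differences: 13.23 - 9.22 = 4.01
17.24 - 13.23 = 4.01
Common difference d = 4.01.
First term a = 9.22.
Formula: S_i = 9.22 + 4.01*i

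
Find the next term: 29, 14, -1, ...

Differences: 14 - 29 = -15
This is an arithmetic sequence with common difference d = -15.
Next term = -1 + -15 = -16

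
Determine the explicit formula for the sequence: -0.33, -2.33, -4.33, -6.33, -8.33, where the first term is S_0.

Check differences: -2.33 - -0.33 = -2.0
-4.33 - -2.33 = -2.0
Common difference d = -2.0.
First term a = -0.33.
Formula: S_i = -0.33 - 2.00*i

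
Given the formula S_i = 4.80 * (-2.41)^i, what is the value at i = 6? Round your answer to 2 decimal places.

S_6 = 4.8 * (-2.41)^6 ≈ 4.8 * 195.9306 ≈ 940.47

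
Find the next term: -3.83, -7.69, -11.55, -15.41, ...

Differences: -7.69 - -3.83 = -3.86
This is an arithmetic sequence with common difference d = -3.86.
Next term = -15.41 + -3.86 = -19.27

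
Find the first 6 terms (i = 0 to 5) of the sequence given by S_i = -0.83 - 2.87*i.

This is an arithmetic sequence.
i=0: S_0 = -0.83 + -2.87*0 = -0.83
i=1: S_1 = -0.83 + -2.87*1 = -3.7
i=2: S_2 = -0.83 + -2.87*2 = -6.57
i=3: S_3 = -0.83 + -2.87*3 = -9.44
i=4: S_4 = -0.83 + -2.87*4 = -12.31
i=5: S_5 = -0.83 + -2.87*5 = -15.18
The first 6 terms are: [-0.83, -3.7, -6.57, -9.44, -12.31, -15.18]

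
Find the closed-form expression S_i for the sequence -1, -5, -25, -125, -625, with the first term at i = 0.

Check ratios: -5 / -1 = 5.0
Common ratio r = 5.
First term a = -1.
Formula: S_i = -1 * 5^i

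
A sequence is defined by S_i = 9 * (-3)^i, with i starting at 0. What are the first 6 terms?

This is a geometric sequence.
i=0: S_0 = 9 * (-3)^0 = 9
i=1: S_1 = 9 * (-3)^1 = -27
i=2: S_2 = 9 * (-3)^2 = 81
i=3: S_3 = 9 * (-3)^3 = -243
i=4: S_4 = 9 * (-3)^4 = 729
i=5: S_5 = 9 * (-3)^5 = -2187
The first 6 terms are: [9, -27, 81, -243, 729, -2187]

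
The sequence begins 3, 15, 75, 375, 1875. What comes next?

Ratios: 15 / 3 = 5.0
This is a geometric sequence with common ratio r = 5.
Next term = 1875 * 5 = 9375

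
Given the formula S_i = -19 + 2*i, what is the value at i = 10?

S_10 = -19 + 2*10 = -19 + 20 = 1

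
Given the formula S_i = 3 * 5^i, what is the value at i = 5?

S_5 = 3 * 5^5 = 3 * 3125 = 9375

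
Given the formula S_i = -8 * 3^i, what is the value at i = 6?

S_6 = -8 * 3^6 = -8 * 729 = -5832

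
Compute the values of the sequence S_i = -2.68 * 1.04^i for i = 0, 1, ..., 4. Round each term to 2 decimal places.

This is a geometric sequence.
i=0: S_0 = -2.68 * 1.04^0 = -2.68
i=1: S_1 = -2.68 * 1.04^1 ≈ -2.79
i=2: S_2 = -2.68 * 1.04^2 ≈ -2.9
i=3: S_3 = -2.68 * 1.04^3 ≈ -3.01
i=4: S_4 = -2.68 * 1.04^4 ≈ -3.14
The first 5 terms are: [-2.68, -2.79, -2.9, -3.01, -3.14]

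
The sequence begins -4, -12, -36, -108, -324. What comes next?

Ratios: -12 / -4 = 3.0
This is a geometric sequence with common ratio r = 3.
Next term = -324 * 3 = -972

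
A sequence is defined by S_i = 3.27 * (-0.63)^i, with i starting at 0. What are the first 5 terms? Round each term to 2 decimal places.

This is a geometric sequence.
i=0: S_0 = 3.27 * (-0.63)^0 = 3.27
i=1: S_1 = 3.27 * (-0.63)^1 ≈ -2.06
i=2: S_2 = 3.27 * (-0.63)^2 ≈ 1.3
i=3: S_3 = 3.27 * (-0.63)^3 ≈ -0.82
i=4: S_4 = 3.27 * (-0.63)^4 ≈ 0.52
The first 5 terms are: [3.27, -2.06, 1.3, -0.82, 0.52]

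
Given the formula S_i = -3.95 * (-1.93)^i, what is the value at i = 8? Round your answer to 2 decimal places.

S_8 = -3.95 * (-1.93)^8 ≈ -3.95 * 192.5123 ≈ -760.42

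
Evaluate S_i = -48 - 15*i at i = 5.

S_5 = -48 + -15*5 = -48 + -75 = -123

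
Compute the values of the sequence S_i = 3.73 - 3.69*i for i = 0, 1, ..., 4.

This is an arithmetic sequence.
i=0: S_0 = 3.73 + -3.69*0 = 3.73
i=1: S_1 = 3.73 + -3.69*1 = 0.04
i=2: S_2 = 3.73 + -3.69*2 = -3.65
i=3: S_3 = 3.73 + -3.69*3 = -7.34
i=4: S_4 = 3.73 + -3.69*4 = -11.03
The first 5 terms are: [3.73, 0.04, -3.65, -7.34, -11.03]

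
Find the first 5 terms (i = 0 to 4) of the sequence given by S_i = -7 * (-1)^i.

This is a geometric sequence.
i=0: S_0 = -7 * (-1)^0 = -7
i=1: S_1 = -7 * (-1)^1 = 7
i=2: S_2 = -7 * (-1)^2 = -7
i=3: S_3 = -7 * (-1)^3 = 7
i=4: S_4 = -7 * (-1)^4 = -7
The first 5 terms are: [-7, 7, -7, 7, -7]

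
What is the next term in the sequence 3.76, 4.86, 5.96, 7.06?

Differences: 4.86 - 3.76 = 1.1
This is an arithmetic sequence with common difference d = 1.1.
Next term = 7.06 + 1.1 = 8.16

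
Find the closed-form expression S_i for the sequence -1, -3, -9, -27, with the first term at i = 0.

Check ratios: -3 / -1 = 3.0
Common ratio r = 3.
First term a = -1.
Formula: S_i = -1 * 3^i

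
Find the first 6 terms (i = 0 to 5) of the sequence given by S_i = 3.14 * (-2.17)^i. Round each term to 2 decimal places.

This is a geometric sequence.
i=0: S_0 = 3.14 * (-2.17)^0 = 3.14
i=1: S_1 = 3.14 * (-2.17)^1 ≈ -6.81
i=2: S_2 = 3.14 * (-2.17)^2 ≈ 14.79
i=3: S_3 = 3.14 * (-2.17)^3 ≈ -32.09
i=4: S_4 = 3.14 * (-2.17)^4 ≈ 69.63
i=5: S_5 = 3.14 * (-2.17)^5 ≈ -151.09
The first 6 terms are: [3.14, -6.81, 14.79, -32.09, 69.63, -151.09]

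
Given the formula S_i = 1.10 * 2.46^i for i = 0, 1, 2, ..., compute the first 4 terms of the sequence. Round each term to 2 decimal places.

This is a geometric sequence.
i=0: S_0 = 1.1 * 2.46^0 = 1.1
i=1: S_1 = 1.1 * 2.46^1 ≈ 2.71
i=2: S_2 = 1.1 * 2.46^2 ≈ 6.66
i=3: S_3 = 1.1 * 2.46^3 ≈ 16.38
The first 4 terms are: [1.1, 2.71, 6.66, 16.38]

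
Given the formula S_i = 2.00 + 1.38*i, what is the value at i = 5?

S_5 = 2.0 + 1.38*5 = 2.0 + 6.9 = 8.9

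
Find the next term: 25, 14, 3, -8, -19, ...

Differences: 14 - 25 = -11
This is an arithmetic sequence with common difference d = -11.
Next term = -19 + -11 = -30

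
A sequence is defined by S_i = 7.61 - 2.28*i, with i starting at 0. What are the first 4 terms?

This is an arithmetic sequence.
i=0: S_0 = 7.61 + -2.28*0 = 7.61
i=1: S_1 = 7.61 + -2.28*1 = 5.33
i=2: S_2 = 7.61 + -2.28*2 = 3.05
i=3: S_3 = 7.61 + -2.28*3 = 0.77
The first 4 terms are: [7.61, 5.33, 3.05, 0.77]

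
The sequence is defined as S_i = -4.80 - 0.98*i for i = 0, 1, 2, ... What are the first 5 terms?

This is an arithmetic sequence.
i=0: S_0 = -4.8 + -0.98*0 = -4.8
i=1: S_1 = -4.8 + -0.98*1 = -5.78
i=2: S_2 = -4.8 + -0.98*2 = -6.76
i=3: S_3 = -4.8 + -0.98*3 = -7.74
i=4: S_4 = -4.8 + -0.98*4 = -8.72
The first 5 terms are: [-4.8, -5.78, -6.76, -7.74, -8.72]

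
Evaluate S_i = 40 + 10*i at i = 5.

S_5 = 40 + 10*5 = 40 + 50 = 90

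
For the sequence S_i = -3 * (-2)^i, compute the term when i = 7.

S_7 = -3 * (-2)^7 = -3 * -128 = 384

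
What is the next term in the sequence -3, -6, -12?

Ratios: -6 / -3 = 2.0
This is a geometric sequence with common ratio r = 2.
Next term = -12 * 2 = -24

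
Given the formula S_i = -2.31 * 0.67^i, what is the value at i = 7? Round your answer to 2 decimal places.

S_7 = -2.31 * 0.67^7 ≈ -2.31 * 0.0606 ≈ -0.14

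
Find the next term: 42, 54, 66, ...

Differences: 54 - 42 = 12
This is an arithmetic sequence with common difference d = 12.
Next term = 66 + 12 = 78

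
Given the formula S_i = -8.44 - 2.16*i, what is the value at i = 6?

S_6 = -8.44 + -2.16*6 = -8.44 + -12.96 = -21.4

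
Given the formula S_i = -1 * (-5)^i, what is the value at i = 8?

S_8 = -1 * (-5)^8 = -1 * 390625 = -390625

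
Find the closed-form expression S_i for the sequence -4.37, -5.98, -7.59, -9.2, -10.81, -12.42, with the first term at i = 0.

Check differences: -5.98 - -4.37 = -1.61
-7.59 - -5.98 = -1.61
Common difference d = -1.61.
First term a = -4.37.
Formula: S_i = -4.37 - 1.61*i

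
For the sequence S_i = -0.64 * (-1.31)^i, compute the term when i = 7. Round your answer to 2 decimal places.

S_7 = -0.64 * (-1.31)^7 ≈ -0.64 * -6.6206 ≈ 4.24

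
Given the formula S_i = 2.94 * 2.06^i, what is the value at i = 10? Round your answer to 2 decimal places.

S_10 = 2.94 * 2.06^10 ≈ 2.94 * 1376.1704 ≈ 4045.94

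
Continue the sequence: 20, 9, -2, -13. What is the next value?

Differences: 9 - 20 = -11
This is an arithmetic sequence with common difference d = -11.
Next term = -13 + -11 = -24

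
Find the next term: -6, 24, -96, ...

Ratios: 24 / -6 = -4.0
This is a geometric sequence with common ratio r = -4.
Next term = -96 * -4 = 384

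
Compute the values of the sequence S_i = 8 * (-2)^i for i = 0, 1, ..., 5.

This is a geometric sequence.
i=0: S_0 = 8 * (-2)^0 = 8
i=1: S_1 = 8 * (-2)^1 = -16
i=2: S_2 = 8 * (-2)^2 = 32
i=3: S_3 = 8 * (-2)^3 = -64
i=4: S_4 = 8 * (-2)^4 = 128
i=5: S_5 = 8 * (-2)^5 = -256
The first 6 terms are: [8, -16, 32, -64, 128, -256]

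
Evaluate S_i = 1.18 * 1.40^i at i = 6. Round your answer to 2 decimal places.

S_6 = 1.18 * 1.4^6 ≈ 1.18 * 7.5295 ≈ 8.88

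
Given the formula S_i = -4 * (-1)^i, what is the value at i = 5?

S_5 = -4 * (-1)^5 = -4 * -1 = 4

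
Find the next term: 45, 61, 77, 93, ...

Differences: 61 - 45 = 16
This is an arithmetic sequence with common difference d = 16.
Next term = 93 + 16 = 109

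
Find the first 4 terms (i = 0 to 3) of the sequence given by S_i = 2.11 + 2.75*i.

This is an arithmetic sequence.
i=0: S_0 = 2.11 + 2.75*0 = 2.11
i=1: S_1 = 2.11 + 2.75*1 = 4.86
i=2: S_2 = 2.11 + 2.75*2 = 7.61
i=3: S_3 = 2.11 + 2.75*3 = 10.36
The first 4 terms are: [2.11, 4.86, 7.61, 10.36]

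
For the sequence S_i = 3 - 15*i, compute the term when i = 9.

S_9 = 3 + -15*9 = 3 + -135 = -132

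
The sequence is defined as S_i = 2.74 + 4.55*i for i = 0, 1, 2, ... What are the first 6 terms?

This is an arithmetic sequence.
i=0: S_0 = 2.74 + 4.55*0 = 2.74
i=1: S_1 = 2.74 + 4.55*1 = 7.29
i=2: S_2 = 2.74 + 4.55*2 = 11.84
i=3: S_3 = 2.74 + 4.55*3 = 16.39
i=4: S_4 = 2.74 + 4.55*4 = 20.94
i=5: S_5 = 2.74 + 4.55*5 = 25.49
The first 6 terms are: [2.74, 7.29, 11.84, 16.39, 20.94, 25.49]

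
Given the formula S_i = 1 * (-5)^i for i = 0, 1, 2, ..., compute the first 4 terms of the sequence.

This is a geometric sequence.
i=0: S_0 = 1 * (-5)^0 = 1
i=1: S_1 = 1 * (-5)^1 = -5
i=2: S_2 = 1 * (-5)^2 = 25
i=3: S_3 = 1 * (-5)^3 = -125
The first 4 terms are: [1, -5, 25, -125]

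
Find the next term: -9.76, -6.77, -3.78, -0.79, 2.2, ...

Differences: -6.77 - -9.76 = 2.99
This is an arithmetic sequence with common difference d = 2.99.
Next term = 2.2 + 2.99 = 5.19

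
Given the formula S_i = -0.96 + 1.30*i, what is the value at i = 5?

S_5 = -0.96 + 1.3*5 = -0.96 + 6.5 = 5.54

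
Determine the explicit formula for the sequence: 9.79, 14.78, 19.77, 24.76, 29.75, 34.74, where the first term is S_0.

Check differences: 14.78 - 9.79 = 4.99
19.77 - 14.78 = 4.99
Common difference d = 4.99.
First term a = 9.79.
Formula: S_i = 9.79 + 4.99*i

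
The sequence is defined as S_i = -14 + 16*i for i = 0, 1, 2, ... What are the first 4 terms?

This is an arithmetic sequence.
i=0: S_0 = -14 + 16*0 = -14
i=1: S_1 = -14 + 16*1 = 2
i=2: S_2 = -14 + 16*2 = 18
i=3: S_3 = -14 + 16*3 = 34
The first 4 terms are: [-14, 2, 18, 34]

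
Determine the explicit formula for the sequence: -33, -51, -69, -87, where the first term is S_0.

Check differences: -51 - -33 = -18
-69 - -51 = -18
Common difference d = -18.
First term a = -33.
Formula: S_i = -33 - 18*i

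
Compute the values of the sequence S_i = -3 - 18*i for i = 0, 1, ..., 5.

This is an arithmetic sequence.
i=0: S_0 = -3 + -18*0 = -3
i=1: S_1 = -3 + -18*1 = -21
i=2: S_2 = -3 + -18*2 = -39
i=3: S_3 = -3 + -18*3 = -57
i=4: S_4 = -3 + -18*4 = -75
i=5: S_5 = -3 + -18*5 = -93
The first 6 terms are: [-3, -21, -39, -57, -75, -93]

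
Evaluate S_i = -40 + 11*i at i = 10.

S_10 = -40 + 11*10 = -40 + 110 = 70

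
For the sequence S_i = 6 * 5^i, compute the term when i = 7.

S_7 = 6 * 5^7 = 6 * 78125 = 468750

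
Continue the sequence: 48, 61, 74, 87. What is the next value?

Differences: 61 - 48 = 13
This is an arithmetic sequence with common difference d = 13.
Next term = 87 + 13 = 100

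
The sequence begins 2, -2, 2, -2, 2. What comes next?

Ratios: -2 / 2 = -1.0
This is a geometric sequence with common ratio r = -1.
Next term = 2 * -1 = -2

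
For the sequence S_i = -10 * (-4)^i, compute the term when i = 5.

S_5 = -10 * (-4)^5 = -10 * -1024 = 10240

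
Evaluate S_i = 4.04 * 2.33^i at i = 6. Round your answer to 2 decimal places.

S_6 = 4.04 * 2.33^6 ≈ 4.04 * 160.0057 ≈ 646.42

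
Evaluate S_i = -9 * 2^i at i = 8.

S_8 = -9 * 2^8 = -9 * 256 = -2304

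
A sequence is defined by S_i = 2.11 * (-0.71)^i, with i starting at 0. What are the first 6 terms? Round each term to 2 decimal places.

This is a geometric sequence.
i=0: S_0 = 2.11 * (-0.71)^0 = 2.11
i=1: S_1 = 2.11 * (-0.71)^1 ≈ -1.5
i=2: S_2 = 2.11 * (-0.71)^2 ≈ 1.06
i=3: S_3 = 2.11 * (-0.71)^3 ≈ -0.76
i=4: S_4 = 2.11 * (-0.71)^4 ≈ 0.54
i=5: S_5 = 2.11 * (-0.71)^5 ≈ -0.38
The first 6 terms are: [2.11, -1.5, 1.06, -0.76, 0.54, -0.38]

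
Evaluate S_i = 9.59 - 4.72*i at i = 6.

S_6 = 9.59 + -4.72*6 = 9.59 + -28.32 = -18.73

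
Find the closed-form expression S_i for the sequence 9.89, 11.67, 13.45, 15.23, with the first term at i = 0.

Check differences: 11.67 - 9.89 = 1.78
13.45 - 11.67 = 1.78
Common difference d = 1.78.
First term a = 9.89.
Formula: S_i = 9.89 + 1.78*i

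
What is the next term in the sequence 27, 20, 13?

Differences: 20 - 27 = -7
This is an arithmetic sequence with common difference d = -7.
Next term = 13 + -7 = 6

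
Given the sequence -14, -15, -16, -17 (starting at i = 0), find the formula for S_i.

Check differences: -15 - -14 = -1
-16 - -15 = -1
Common difference d = -1.
First term a = -14.
Formula: S_i = -14 - 1*i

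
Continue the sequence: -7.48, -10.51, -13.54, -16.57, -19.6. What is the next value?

Differences: -10.51 - -7.48 = -3.03
This is an arithmetic sequence with common difference d = -3.03.
Next term = -19.6 + -3.03 = -22.63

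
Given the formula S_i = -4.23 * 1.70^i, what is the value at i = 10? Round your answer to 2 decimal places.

S_10 = -4.23 * 1.7^10 ≈ -4.23 * 201.5994 ≈ -852.77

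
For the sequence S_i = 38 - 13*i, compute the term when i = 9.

S_9 = 38 + -13*9 = 38 + -117 = -79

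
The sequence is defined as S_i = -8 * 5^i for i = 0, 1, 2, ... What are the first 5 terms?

This is a geometric sequence.
i=0: S_0 = -8 * 5^0 = -8
i=1: S_1 = -8 * 5^1 = -40
i=2: S_2 = -8 * 5^2 = -200
i=3: S_3 = -8 * 5^3 = -1000
i=4: S_4 = -8 * 5^4 = -5000
The first 5 terms are: [-8, -40, -200, -1000, -5000]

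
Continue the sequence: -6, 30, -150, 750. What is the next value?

Ratios: 30 / -6 = -5.0
This is a geometric sequence with common ratio r = -5.
Next term = 750 * -5 = -3750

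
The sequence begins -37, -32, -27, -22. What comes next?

Differences: -32 - -37 = 5
This is an arithmetic sequence with common difference d = 5.
Next term = -22 + 5 = -17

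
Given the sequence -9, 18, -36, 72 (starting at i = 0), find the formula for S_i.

Check ratios: 18 / -9 = -2.0
Common ratio r = -2.
First term a = -9.
Formula: S_i = -9 * (-2)^i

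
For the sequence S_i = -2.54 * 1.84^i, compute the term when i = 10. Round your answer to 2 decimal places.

S_10 = -2.54 * 1.84^10 ≈ -2.54 * 444.8138 ≈ -1129.83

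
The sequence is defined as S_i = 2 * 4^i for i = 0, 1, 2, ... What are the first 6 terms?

This is a geometric sequence.
i=0: S_0 = 2 * 4^0 = 2
i=1: S_1 = 2 * 4^1 = 8
i=2: S_2 = 2 * 4^2 = 32
i=3: S_3 = 2 * 4^3 = 128
i=4: S_4 = 2 * 4^4 = 512
i=5: S_5 = 2 * 4^5 = 2048
The first 6 terms are: [2, 8, 32, 128, 512, 2048]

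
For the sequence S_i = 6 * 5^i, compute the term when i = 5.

S_5 = 6 * 5^5 = 6 * 3125 = 18750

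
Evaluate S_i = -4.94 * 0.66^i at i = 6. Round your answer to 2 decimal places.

S_6 = -4.94 * 0.66^6 ≈ -4.94 * 0.0827 ≈ -0.41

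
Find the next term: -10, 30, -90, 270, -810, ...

Ratios: 30 / -10 = -3.0
This is a geometric sequence with common ratio r = -3.
Next term = -810 * -3 = 2430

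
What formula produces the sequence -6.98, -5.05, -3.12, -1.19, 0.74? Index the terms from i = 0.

Check differences: -5.05 - -6.98 = 1.93
-3.12 - -5.05 = 1.93
Common difference d = 1.93.
First term a = -6.98.
Formula: S_i = -6.98 + 1.93*i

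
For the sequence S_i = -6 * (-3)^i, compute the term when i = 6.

S_6 = -6 * (-3)^6 = -6 * 729 = -4374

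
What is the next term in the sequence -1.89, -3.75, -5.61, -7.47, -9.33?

Differences: -3.75 - -1.89 = -1.86
This is an arithmetic sequence with common difference d = -1.86.
Next term = -9.33 + -1.86 = -11.19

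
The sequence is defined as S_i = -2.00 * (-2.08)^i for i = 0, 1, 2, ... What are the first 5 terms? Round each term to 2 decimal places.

This is a geometric sequence.
i=0: S_0 = -2.0 * (-2.08)^0 = -2.0
i=1: S_1 = -2.0 * (-2.08)^1 = 4.16
i=2: S_2 = -2.0 * (-2.08)^2 ≈ -8.65
i=3: S_3 = -2.0 * (-2.08)^3 ≈ 18.0
i=4: S_4 = -2.0 * (-2.08)^4 ≈ -37.44
The first 5 terms are: [-2.0, 4.16, -8.65, 18.0, -37.44]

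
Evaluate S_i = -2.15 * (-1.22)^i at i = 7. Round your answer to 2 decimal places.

S_7 = -2.15 * (-1.22)^7 ≈ -2.15 * -4.0227 ≈ 8.65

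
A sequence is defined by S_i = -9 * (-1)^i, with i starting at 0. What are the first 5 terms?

This is a geometric sequence.
i=0: S_0 = -9 * (-1)^0 = -9
i=1: S_1 = -9 * (-1)^1 = 9
i=2: S_2 = -9 * (-1)^2 = -9
i=3: S_3 = -9 * (-1)^3 = 9
i=4: S_4 = -9 * (-1)^4 = -9
The first 5 terms are: [-9, 9, -9, 9, -9]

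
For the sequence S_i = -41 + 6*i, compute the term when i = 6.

S_6 = -41 + 6*6 = -41 + 36 = -5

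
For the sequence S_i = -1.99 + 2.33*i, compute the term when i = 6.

S_6 = -1.99 + 2.33*6 = -1.99 + 13.98 = 11.99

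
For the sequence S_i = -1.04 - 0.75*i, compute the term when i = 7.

S_7 = -1.04 + -0.75*7 = -1.04 + -5.25 = -6.29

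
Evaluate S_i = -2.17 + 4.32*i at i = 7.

S_7 = -2.17 + 4.32*7 = -2.17 + 30.24 = 28.07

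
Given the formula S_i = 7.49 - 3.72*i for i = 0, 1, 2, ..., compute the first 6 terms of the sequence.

This is an arithmetic sequence.
i=0: S_0 = 7.49 + -3.72*0 = 7.49
i=1: S_1 = 7.49 + -3.72*1 = 3.77
i=2: S_2 = 7.49 + -3.72*2 = 0.05
i=3: S_3 = 7.49 + -3.72*3 = -3.67
i=4: S_4 = 7.49 + -3.72*4 = -7.39
i=5: S_5 = 7.49 + -3.72*5 = -11.11
The first 6 terms are: [7.49, 3.77, 0.05, -3.67, -7.39, -11.11]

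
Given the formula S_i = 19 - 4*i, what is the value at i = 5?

S_5 = 19 + -4*5 = 19 + -20 = -1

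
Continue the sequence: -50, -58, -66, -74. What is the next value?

Differences: -58 - -50 = -8
This is an arithmetic sequence with common difference d = -8.
Next term = -74 + -8 = -82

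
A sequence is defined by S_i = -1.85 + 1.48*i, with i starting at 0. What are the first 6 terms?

This is an arithmetic sequence.
i=0: S_0 = -1.85 + 1.48*0 = -1.85
i=1: S_1 = -1.85 + 1.48*1 = -0.37
i=2: S_2 = -1.85 + 1.48*2 = 1.11
i=3: S_3 = -1.85 + 1.48*3 = 2.59
i=4: S_4 = -1.85 + 1.48*4 = 4.07
i=5: S_5 = -1.85 + 1.48*5 = 5.55
The first 6 terms are: [-1.85, -0.37, 1.11, 2.59, 4.07, 5.55]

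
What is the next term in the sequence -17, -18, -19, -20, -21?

Differences: -18 - -17 = -1
This is an arithmetic sequence with common difference d = -1.
Next term = -21 + -1 = -22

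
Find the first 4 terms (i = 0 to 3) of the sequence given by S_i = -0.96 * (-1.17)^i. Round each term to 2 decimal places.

This is a geometric sequence.
i=0: S_0 = -0.96 * (-1.17)^0 = -0.96
i=1: S_1 = -0.96 * (-1.17)^1 ≈ 1.12
i=2: S_2 = -0.96 * (-1.17)^2 ≈ -1.31
i=3: S_3 = -0.96 * (-1.17)^3 ≈ 1.54
The first 4 terms are: [-0.96, 1.12, -1.31, 1.54]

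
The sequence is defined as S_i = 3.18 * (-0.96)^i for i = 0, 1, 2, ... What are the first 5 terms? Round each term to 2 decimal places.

This is a geometric sequence.
i=0: S_0 = 3.18 * (-0.96)^0 = 3.18
i=1: S_1 = 3.18 * (-0.96)^1 ≈ -3.05
i=2: S_2 = 3.18 * (-0.96)^2 ≈ 2.93
i=3: S_3 = 3.18 * (-0.96)^3 ≈ -2.81
i=4: S_4 = 3.18 * (-0.96)^4 ≈ 2.7
The first 5 terms are: [3.18, -3.05, 2.93, -2.81, 2.7]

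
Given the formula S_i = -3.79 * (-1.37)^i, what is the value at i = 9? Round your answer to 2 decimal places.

S_9 = -3.79 * (-1.37)^9 ≈ -3.79 * -17.0014 ≈ 64.44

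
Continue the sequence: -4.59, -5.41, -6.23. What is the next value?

Differences: -5.41 - -4.59 = -0.82
This is an arithmetic sequence with common difference d = -0.82.
Next term = -6.23 + -0.82 = -7.05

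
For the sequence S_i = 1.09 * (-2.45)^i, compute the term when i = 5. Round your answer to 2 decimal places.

S_5 = 1.09 * (-2.45)^5 ≈ 1.09 * -88.2735 ≈ -96.22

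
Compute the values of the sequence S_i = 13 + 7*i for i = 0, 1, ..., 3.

This is an arithmetic sequence.
i=0: S_0 = 13 + 7*0 = 13
i=1: S_1 = 13 + 7*1 = 20
i=2: S_2 = 13 + 7*2 = 27
i=3: S_3 = 13 + 7*3 = 34
The first 4 terms are: [13, 20, 27, 34]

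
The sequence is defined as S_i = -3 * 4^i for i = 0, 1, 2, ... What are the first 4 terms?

This is a geometric sequence.
i=0: S_0 = -3 * 4^0 = -3
i=1: S_1 = -3 * 4^1 = -12
i=2: S_2 = -3 * 4^2 = -48
i=3: S_3 = -3 * 4^3 = -192
The first 4 terms are: [-3, -12, -48, -192]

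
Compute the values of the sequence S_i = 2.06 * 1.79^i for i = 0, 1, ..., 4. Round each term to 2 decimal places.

This is a geometric sequence.
i=0: S_0 = 2.06 * 1.79^0 = 2.06
i=1: S_1 = 2.06 * 1.79^1 ≈ 3.69
i=2: S_2 = 2.06 * 1.79^2 ≈ 6.6
i=3: S_3 = 2.06 * 1.79^3 ≈ 11.81
i=4: S_4 = 2.06 * 1.79^4 ≈ 21.15
The first 5 terms are: [2.06, 3.69, 6.6, 11.81, 21.15]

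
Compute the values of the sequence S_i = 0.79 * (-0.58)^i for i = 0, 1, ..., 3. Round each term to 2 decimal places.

This is a geometric sequence.
i=0: S_0 = 0.79 * (-0.58)^0 = 0.79
i=1: S_1 = 0.79 * (-0.58)^1 ≈ -0.46
i=2: S_2 = 0.79 * (-0.58)^2 ≈ 0.27
i=3: S_3 = 0.79 * (-0.58)^3 ≈ -0.15
The first 4 terms are: [0.79, -0.46, 0.27, -0.15]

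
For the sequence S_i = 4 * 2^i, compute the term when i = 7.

S_7 = 4 * 2^7 = 4 * 128 = 512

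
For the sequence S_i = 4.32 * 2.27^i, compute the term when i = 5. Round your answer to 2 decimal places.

S_5 = 4.32 * 2.27^5 ≈ 4.32 * 60.2739 ≈ 260.38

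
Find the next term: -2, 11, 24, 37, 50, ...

Differences: 11 - -2 = 13
This is an arithmetic sequence with common difference d = 13.
Next term = 50 + 13 = 63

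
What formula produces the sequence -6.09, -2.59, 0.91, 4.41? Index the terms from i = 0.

Check differences: -2.59 - -6.09 = 3.5
0.91 - -2.59 = 3.5
Common difference d = 3.5.
First term a = -6.09.
Formula: S_i = -6.09 + 3.50*i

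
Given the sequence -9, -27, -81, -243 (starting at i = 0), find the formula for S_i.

Check ratios: -27 / -9 = 3.0
Common ratio r = 3.
First term a = -9.
Formula: S_i = -9 * 3^i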